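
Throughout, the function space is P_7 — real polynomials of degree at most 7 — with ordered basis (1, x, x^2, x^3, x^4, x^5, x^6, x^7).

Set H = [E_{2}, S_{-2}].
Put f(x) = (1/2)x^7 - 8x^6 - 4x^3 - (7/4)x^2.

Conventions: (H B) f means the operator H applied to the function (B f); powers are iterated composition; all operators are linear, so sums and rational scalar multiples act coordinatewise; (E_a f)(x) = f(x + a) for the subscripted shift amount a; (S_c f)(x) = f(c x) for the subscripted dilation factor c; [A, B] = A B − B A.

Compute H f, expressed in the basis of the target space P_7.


g(x) = -1344x^6 - 13248x^5 - 43200x^4 - 125760x^3 - 159264x^2 - 129354x - 40245

S_{-2} f = -64x^7 - 512x^6 + 32x^3 - 7x^2
E_{2} S_{-2} f = -64x^7 - 1408x^6 - 11520x^5 - 48640x^4 - 117728x^3 - 165703x^2 - 126620x - 40732
E_{2} f = (1/2)x^7 - x^6 - 54x^5 - 340x^4 - 1004x^3 - (6439/4)x^2 - 1367x - 487
S_{-2} E_{2} f = -64x^7 - 64x^6 + 1728x^5 - 5440x^4 + 8032x^3 - 6439x^2 + 2734x - 487
[E_{2}, S_{-2}] f = -1344x^6 - 13248x^5 - 43200x^4 - 125760x^3 - 159264x^2 - 129354x - 40245


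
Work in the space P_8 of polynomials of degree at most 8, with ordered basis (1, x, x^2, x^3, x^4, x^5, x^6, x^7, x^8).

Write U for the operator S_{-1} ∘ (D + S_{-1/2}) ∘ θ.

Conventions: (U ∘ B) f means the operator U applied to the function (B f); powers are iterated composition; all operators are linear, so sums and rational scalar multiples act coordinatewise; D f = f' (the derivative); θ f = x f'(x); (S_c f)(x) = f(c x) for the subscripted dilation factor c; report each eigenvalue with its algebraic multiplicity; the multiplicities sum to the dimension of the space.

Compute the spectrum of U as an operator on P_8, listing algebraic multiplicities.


image of 1: 0
image of x: (1/2)x + 1
image of x^2: (1/2)x^2 - 4x
image of x^3: (3/8)x^3 + 9x^2
image of x^4: (1/4)x^4 - 16x^3
image of x^5: (5/32)x^5 + 25x^4
image of x^6: (3/32)x^6 - 36x^5
image of x^7: (7/128)x^7 + 49x^6
image of x^8: (1/32)x^8 - 64x^7
the matrix is upper triangular; its diagonal is (0, 1/2, 1/2, 3/8, 1/4, 5/32, 3/32, 7/128, 1/32)
for a triangular matrix the eigenvalues are the diagonal entries, with algebraic multiplicity their repetition count

λ = 0 (multiplicity 1), λ = 1/32 (multiplicity 1), λ = 7/128 (multiplicity 1), λ = 3/32 (multiplicity 1), λ = 5/32 (multiplicity 1), λ = 1/4 (multiplicity 1), λ = 3/8 (multiplicity 1), λ = 1/2 (multiplicity 2)


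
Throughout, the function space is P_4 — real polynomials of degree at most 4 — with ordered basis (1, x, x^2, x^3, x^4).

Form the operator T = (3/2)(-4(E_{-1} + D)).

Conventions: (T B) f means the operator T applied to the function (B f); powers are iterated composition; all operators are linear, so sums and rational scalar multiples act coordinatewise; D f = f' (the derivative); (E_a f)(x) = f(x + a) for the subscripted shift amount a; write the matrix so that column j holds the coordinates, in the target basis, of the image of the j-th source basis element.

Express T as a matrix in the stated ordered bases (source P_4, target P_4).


image of 1: -6
image of x: -6x
image of x^2: -6x^2 - 6
image of x^3: -6x^3 - 18x + 6
image of x^4: -6x^4 - 36x^2 + 24x - 6
each image's coordinates form column j of the matrix

the matrix is [[-6, 0, -6, 6, -6]; [0, -6, 0, -18, 24]; [0, 0, -6, 0, -36]; [0, 0, 0, -6, 0]; [0, 0, 0, 0, -6]] (rows listed top to bottom)


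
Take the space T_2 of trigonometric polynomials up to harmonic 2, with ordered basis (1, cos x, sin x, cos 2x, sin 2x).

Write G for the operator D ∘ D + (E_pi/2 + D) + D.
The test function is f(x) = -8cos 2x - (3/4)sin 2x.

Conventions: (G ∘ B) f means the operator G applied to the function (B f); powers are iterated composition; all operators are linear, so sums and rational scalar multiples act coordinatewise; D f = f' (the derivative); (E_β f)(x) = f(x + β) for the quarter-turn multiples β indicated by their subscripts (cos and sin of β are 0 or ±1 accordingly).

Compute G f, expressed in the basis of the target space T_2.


the image equals g(x) = 37cos 2x + (143/4)sin 2x

D f = -(3/2)cos 2x + 16sin 2x
D D f = 32cos 2x + 3sin 2x
E_pi/2 f = 8cos 2x + (3/4)sin 2x
D f = -(3/2)cos 2x + 16sin 2x
(E_pi/2 + D) f = (13/2)cos 2x + (67/4)sin 2x
D f = -(3/2)cos 2x + 16sin 2x
(D ∘ D + (E_pi/2 + D) + D) f = 37cos 2x + (143/4)sin 2x


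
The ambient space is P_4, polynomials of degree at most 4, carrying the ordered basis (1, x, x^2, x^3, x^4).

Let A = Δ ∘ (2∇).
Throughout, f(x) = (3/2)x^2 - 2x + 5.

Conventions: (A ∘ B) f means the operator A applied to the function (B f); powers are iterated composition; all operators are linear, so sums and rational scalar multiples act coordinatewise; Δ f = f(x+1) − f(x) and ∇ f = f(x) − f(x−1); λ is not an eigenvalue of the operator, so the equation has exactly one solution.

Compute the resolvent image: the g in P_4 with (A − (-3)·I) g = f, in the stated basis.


the result is g(x) = (1/2)x^2 - (2/3)x + 1

write g with unknown coordinates in the stated basis and equate coefficients in (A − (-3)·I) g = f
solving from the highest basis element down gives g = (1/2)x^2 - (2/3)x + 1
check: A g = 2
so A g − (-3)·g = (3/2)x^2 - 2x + 5 = f ✓


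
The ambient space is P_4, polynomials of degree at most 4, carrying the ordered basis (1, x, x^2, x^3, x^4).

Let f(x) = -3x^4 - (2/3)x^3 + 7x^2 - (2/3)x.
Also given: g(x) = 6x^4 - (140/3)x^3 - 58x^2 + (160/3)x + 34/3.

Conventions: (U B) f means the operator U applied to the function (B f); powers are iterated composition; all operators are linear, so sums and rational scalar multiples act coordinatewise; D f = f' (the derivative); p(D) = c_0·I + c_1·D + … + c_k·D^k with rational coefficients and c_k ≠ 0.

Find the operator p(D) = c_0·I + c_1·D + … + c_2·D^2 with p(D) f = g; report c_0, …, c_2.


D^0 f = -3x^4 - (2/3)x^3 + 7x^2 - (2/3)x
D^1 f = -12x^3 - 2x^2 + 14x - 2/3
D^2 f = -36x^2 - 4x + 14
matching coefficients of g against c_0 f + c_1 Df + … from the top degree down determines the c_i
solution: c_0 = -2, c_1 = 4, c_2 = 1

c_0 = -2, c_1 = 4, c_2 = 1


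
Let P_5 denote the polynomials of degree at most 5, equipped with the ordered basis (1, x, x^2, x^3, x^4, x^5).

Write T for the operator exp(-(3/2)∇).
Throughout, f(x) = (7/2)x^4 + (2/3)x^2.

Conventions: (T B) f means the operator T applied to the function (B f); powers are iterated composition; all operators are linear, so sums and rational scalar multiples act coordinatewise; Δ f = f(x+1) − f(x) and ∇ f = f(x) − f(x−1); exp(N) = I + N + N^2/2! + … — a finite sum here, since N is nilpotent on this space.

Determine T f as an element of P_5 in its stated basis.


the result is g(x) = (7/2)x^4 - 21x^3 + (953/12)x^2 - (659/4)x + 4847/32

order-1 term: -21x^3 + (63/2)x^2 - 23x + 25/4
order-2 term: (189/4)x^2 - (189/2)x + 453/8
order-3 term: -(189/4)x + 567/8
order-4 term: 567/32
the series for exp(-(3/2)∇) f terminates at order 4
exp(-(3/2)∇) f = (7/2)x^4 - 21x^3 + (953/12)x^2 - (659/4)x + 4847/32


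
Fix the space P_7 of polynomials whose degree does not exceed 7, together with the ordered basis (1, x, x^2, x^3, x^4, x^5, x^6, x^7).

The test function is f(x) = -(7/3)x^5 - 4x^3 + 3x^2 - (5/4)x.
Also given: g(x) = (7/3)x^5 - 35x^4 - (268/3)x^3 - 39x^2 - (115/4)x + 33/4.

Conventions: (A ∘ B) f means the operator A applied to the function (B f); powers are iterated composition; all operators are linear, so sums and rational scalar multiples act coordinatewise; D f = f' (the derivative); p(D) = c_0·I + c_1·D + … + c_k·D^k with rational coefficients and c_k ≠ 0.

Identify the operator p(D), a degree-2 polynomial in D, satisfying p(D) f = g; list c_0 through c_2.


D^0 f = -(7/3)x^5 - 4x^3 + 3x^2 - (5/4)x
D^1 f = -(35/3)x^4 - 12x^2 + 6x - 5/4
D^2 f = -(140/3)x^3 - 24x + 6
matching coefficients of g against c_0 f + c_1 Df + … from the top degree down determines the c_i
solution: c_0 = -1, c_1 = 3, c_2 = 2

c_0 = -1, c_1 = 3, c_2 = 2


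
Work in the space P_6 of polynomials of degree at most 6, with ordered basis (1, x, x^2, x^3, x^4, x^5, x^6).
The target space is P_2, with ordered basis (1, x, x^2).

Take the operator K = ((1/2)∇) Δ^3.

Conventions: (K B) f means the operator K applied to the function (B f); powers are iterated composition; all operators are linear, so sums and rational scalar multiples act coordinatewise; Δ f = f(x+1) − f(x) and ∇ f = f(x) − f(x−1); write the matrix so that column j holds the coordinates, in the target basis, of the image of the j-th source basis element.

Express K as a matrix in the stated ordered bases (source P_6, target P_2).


image of 1: 0
image of x: 0
image of x^2: 0
image of x^3: 0
image of x^4: 12
image of x^5: 60x + 60
image of x^6: 180x^2 + 360x + 240
each image's coordinates form column j of the matrix

the matrix is [[0, 0, 0, 0, 12, 60, 240]; [0, 0, 0, 0, 0, 60, 360]; [0, 0, 0, 0, 0, 0, 180]] (rows listed top to bottom)


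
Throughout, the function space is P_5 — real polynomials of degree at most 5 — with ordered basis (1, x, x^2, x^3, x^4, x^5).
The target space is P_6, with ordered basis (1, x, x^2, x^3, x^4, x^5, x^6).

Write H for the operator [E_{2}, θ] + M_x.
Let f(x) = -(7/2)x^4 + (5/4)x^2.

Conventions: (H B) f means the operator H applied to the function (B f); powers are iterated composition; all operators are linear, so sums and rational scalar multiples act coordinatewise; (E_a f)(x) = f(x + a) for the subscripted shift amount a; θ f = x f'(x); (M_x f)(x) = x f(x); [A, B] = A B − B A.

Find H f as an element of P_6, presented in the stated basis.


g(x) = -(7/2)x^5 - (107/4)x^3 - 168x^2 - 331x - 214

θ f = -14x^4 + (5/2)x^2
E_{2} θ f = -14x^4 - 112x^3 - (667/2)x^2 - 438x - 214
E_{2} f = -(7/2)x^4 - 28x^3 - (331/4)x^2 - 107x - 51
θ E_{2} f = -14x^4 - 84x^3 - (331/2)x^2 - 107x
[E_{2}, θ] f = -28x^3 - 168x^2 - 331x - 214
M_x f = -(7/2)x^5 + (5/4)x^3
([E_{2}, θ] + M_x) f = -(7/2)x^5 - (107/4)x^3 - 168x^2 - 331x - 214


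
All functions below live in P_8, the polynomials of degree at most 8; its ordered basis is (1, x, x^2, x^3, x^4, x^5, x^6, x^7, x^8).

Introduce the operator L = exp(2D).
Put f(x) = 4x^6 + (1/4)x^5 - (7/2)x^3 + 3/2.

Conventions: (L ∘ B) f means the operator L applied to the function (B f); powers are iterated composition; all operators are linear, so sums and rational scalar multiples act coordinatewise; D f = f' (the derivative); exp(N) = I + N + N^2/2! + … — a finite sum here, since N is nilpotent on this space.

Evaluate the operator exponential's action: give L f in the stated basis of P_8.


order-1 term: 48x^5 + (5/2)x^4 - 21x^2
order-2 term: 240x^4 + 10x^3 - 42x
order-3 term: 640x^3 + 20x^2 - 28
order-4 term: 960x^2 + 20x
order-5 term: 768x + 8
order-6 term: 256
the series for exp(2D) f terminates at order 6
exp(2D) f = 4x^6 + (193/4)x^5 + (485/2)x^4 + (1293/2)x^3 + 959x^2 + 746x + 475/2

g(x) = 4x^6 + (193/4)x^5 + (485/2)x^4 + (1293/2)x^3 + 959x^2 + 746x + 475/2


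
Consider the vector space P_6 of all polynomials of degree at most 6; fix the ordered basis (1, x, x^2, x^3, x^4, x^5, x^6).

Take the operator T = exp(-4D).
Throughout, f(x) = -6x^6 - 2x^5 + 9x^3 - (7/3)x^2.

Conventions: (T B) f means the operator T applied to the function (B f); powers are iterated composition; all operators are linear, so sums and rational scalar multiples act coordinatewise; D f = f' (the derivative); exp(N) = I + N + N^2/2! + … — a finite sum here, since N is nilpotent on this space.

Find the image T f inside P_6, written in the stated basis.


order-1 term: 144x^5 + 40x^4 - 108x^2 + (56/3)x
order-2 term: -1440x^4 - 320x^3 + 432x - 112/3
order-3 term: 7680x^3 + 1280x^2 - 576
order-4 term: -23040x^2 - 2560x
order-5 term: 36864x + 2048
order-6 term: -24576
the series for exp(-4D) f terminates at order 6
exp(-4D) f = -6x^6 + 142x^5 - 1400x^4 + 7369x^3 - (65611/3)x^2 + (104264/3)x - 69424/3

the result is g(x) = -6x^6 + 142x^5 - 1400x^4 + 7369x^3 - (65611/3)x^2 + (104264/3)x - 69424/3


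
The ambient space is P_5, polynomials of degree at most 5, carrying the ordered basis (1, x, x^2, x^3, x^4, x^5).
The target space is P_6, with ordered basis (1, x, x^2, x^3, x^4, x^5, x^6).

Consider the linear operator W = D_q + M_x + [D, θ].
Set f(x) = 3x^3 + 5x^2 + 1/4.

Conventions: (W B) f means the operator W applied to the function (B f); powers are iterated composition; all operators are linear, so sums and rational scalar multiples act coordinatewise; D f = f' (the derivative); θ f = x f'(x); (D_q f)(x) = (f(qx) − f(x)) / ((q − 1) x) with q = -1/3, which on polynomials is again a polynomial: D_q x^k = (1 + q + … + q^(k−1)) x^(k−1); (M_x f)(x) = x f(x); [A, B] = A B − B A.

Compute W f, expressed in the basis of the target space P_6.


D_q f = (7/3)x^2 + (10/3)x
M_x f = 3x^4 + 5x^3 + (1/4)x
θ f = 9x^3 + 10x^2
D θ f = 27x^2 + 20x
D f = 9x^2 + 10x
θ D f = 18x^2 + 10x
[D, θ] f = 9x^2 + 10x
(D_q + M_x + [D, θ]) f = 3x^4 + 5x^3 + (34/3)x^2 + (163/12)x

the image equals g(x) = 3x^4 + 5x^3 + (34/3)x^2 + (163/12)x


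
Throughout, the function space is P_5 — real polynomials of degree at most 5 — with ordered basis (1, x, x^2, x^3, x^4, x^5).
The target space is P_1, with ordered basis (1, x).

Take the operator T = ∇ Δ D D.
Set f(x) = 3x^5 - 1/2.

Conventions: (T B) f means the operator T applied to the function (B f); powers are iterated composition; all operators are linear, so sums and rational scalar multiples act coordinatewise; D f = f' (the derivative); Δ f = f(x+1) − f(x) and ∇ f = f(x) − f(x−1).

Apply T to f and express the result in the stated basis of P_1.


D f = 15x^4
D D f = 60x^3
Δ D D f = 180x^2 + 180x + 60
∇ Δ D D f = 360x

the image equals g(x) = 360x


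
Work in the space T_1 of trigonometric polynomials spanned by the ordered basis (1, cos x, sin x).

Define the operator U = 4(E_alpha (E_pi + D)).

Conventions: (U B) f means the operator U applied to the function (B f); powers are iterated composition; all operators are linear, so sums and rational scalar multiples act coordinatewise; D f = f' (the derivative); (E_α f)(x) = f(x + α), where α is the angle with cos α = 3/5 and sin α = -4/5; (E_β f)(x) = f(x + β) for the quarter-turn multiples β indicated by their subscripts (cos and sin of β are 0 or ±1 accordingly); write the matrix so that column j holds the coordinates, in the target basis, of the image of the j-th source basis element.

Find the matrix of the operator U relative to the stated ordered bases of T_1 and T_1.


image of 1: 4
image of cos x: (4/5)cos x - (28/5)sin x
image of sin x: (28/5)cos x + (4/5)sin x
each image's coordinates form column j of the matrix

the matrix is [[4, 0, 0]; [0, 4/5, 28/5]; [0, -28/5, 4/5]] (rows listed top to bottom)


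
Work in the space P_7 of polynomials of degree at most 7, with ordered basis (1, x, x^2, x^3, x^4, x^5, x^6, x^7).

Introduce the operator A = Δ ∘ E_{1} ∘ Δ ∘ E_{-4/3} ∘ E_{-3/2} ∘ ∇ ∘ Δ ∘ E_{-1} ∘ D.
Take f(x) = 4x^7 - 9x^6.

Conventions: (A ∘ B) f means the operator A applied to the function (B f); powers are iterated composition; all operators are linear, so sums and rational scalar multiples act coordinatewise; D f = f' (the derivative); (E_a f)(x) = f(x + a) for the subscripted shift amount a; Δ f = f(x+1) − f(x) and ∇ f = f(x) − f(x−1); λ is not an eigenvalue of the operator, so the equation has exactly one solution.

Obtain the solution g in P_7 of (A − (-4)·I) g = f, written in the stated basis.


write g with unknown coordinates in the stated basis and equate coefficients in (A − (-4)·I) g = f
solving from the highest basis element down gives g = x^7 - (9/4)x^6 - 630x^2 + 2715x - 3070
check: A g = 2520x^2 - 10860x + 12280
so A g − (-4)·g = 4x^7 - 9x^6 = f ✓

the image equals g(x) = x^7 - (9/4)x^6 - 630x^2 + 2715x - 3070


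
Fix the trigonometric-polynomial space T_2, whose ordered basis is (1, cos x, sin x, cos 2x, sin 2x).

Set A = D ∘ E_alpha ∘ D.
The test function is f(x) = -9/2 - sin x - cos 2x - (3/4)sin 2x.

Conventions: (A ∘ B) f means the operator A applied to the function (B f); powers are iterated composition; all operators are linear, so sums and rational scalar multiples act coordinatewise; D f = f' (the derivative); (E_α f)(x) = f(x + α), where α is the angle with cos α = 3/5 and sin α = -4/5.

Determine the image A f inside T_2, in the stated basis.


D f = -cos x - (3/2)cos 2x + 2sin 2x
E_alpha D f = -(3/5)cos x - (4/5)sin x - (3/2)cos 2x - 2sin 2x
D E_alpha D f = -(4/5)cos x + (3/5)sin x - 4cos 2x + 3sin 2x

the result is g(x) = -(4/5)cos x + (3/5)sin x - 4cos 2x + 3sin 2x


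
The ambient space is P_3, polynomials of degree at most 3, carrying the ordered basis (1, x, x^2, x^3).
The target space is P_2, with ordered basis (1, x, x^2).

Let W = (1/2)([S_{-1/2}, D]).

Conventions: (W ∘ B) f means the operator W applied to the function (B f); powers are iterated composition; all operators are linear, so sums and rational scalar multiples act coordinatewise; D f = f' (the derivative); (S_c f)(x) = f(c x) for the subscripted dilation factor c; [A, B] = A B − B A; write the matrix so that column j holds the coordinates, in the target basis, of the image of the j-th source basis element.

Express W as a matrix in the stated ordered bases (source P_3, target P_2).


the matrix is [[0, 3/4, 0, 0]; [0, 0, -3/4, 0]; [0, 0, 0, 9/16]] (rows listed top to bottom)

image of 1: 0
image of x: 3/4
image of x^2: -(3/4)x
image of x^3: (9/16)x^2
each image's coordinates form column j of the matrix


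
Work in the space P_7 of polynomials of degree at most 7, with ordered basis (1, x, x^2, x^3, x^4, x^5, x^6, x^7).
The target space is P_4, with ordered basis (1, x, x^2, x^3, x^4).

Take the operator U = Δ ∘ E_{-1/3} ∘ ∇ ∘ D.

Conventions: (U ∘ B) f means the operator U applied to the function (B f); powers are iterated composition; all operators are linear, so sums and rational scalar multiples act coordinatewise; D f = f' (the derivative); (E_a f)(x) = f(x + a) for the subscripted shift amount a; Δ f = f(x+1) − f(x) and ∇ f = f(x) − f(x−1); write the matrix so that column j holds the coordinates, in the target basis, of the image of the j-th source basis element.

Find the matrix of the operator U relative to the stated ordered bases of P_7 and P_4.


image of 1: 0
image of x: 0
image of x^2: 0
image of x^3: 6
image of x^4: 24x - 8
image of x^5: 60x^2 - 40x + 50/3
image of x^6: 120x^3 - 120x^2 + 100x - 220/9
image of x^7: 210x^4 - 280x^3 + 350x^2 - (1540/9)x + 1078/27
each image's coordinates form column j of the matrix

the matrix is [[0, 0, 0, 6, -8, 50/3, -220/9, 1078/27]; [0, 0, 0, 0, 24, -40, 100, -1540/9]; [0, 0, 0, 0, 0, 60, -120, 350]; [0, 0, 0, 0, 0, 0, 120, -280]; [0, 0, 0, 0, 0, 0, 0, 210]] (rows listed top to bottom)


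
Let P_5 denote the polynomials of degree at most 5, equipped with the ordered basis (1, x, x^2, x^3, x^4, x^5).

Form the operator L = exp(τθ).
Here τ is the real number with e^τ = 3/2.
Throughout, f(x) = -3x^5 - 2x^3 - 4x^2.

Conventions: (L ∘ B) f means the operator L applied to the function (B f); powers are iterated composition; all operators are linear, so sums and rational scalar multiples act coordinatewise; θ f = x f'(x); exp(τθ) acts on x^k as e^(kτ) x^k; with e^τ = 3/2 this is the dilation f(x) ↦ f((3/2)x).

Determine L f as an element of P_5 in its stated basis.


exp(τθ) x^k = e^(kτ) x^k; with e^τ = 3/2 this sends x^k to (3/2)^k x^k
x^2 ↦ 9/4 x^2
x^3 ↦ 27/8 x^3
x^5 ↦ 243/32 x^5
applying this coordinatewise to f: exp(τθ) f = -(729/32)x^5 - (27/4)x^3 - 9x^2

the result is g(x) = -(729/32)x^5 - (27/4)x^3 - 9x^2


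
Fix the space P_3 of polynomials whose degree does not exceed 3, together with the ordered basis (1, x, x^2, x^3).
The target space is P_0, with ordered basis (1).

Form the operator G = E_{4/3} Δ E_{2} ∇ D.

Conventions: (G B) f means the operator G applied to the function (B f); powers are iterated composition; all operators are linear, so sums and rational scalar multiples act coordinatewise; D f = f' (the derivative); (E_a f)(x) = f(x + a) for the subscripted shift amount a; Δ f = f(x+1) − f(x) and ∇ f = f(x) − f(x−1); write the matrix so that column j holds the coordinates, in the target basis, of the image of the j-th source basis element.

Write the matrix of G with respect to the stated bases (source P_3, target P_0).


the matrix is [[0, 0, 0, 6]] (rows listed top to bottom)

image of 1: 0
image of x: 0
image of x^2: 0
image of x^3: 6
each image's coordinates form column j of the matrix


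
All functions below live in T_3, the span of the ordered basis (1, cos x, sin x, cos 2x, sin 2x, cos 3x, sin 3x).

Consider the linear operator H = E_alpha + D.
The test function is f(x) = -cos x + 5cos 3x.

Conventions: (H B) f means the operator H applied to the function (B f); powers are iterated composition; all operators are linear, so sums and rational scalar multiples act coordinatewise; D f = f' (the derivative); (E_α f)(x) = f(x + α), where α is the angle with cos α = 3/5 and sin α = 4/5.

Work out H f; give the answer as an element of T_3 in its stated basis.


the image equals g(x) = -(3/5)cos x + (9/5)sin x - (117/25)cos 3x - (419/25)sin 3x

E_alpha f = -(3/5)cos x + (4/5)sin x - (117/25)cos 3x - (44/25)sin 3x
D f = sin x - 15sin 3x
(E_alpha + D) f = -(3/5)cos x + (9/5)sin x - (117/25)cos 3x - (419/25)sin 3x


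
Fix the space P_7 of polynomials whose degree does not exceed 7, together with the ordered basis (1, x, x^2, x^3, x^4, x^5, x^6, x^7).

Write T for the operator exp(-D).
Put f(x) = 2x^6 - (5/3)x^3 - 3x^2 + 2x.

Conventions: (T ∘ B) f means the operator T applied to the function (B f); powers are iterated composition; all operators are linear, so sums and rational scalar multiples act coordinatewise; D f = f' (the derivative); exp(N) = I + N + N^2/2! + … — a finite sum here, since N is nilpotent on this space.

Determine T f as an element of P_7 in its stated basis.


the image equals g(x) = 2x^6 - 12x^5 + 30x^4 - (125/3)x^3 + 32x^2 - 9x - 4/3

order-1 term: -12x^5 + 5x^2 + 6x - 2
order-2 term: 30x^4 - 5x - 3
order-3 term: -40x^3 + 5/3
order-4 term: 30x^2
order-5 term: -12x
order-6 term: 2
the series for exp(-D) f terminates at order 6
exp(-D) f = 2x^6 - 12x^5 + 30x^4 - (125/3)x^3 + 32x^2 - 9x - 4/3


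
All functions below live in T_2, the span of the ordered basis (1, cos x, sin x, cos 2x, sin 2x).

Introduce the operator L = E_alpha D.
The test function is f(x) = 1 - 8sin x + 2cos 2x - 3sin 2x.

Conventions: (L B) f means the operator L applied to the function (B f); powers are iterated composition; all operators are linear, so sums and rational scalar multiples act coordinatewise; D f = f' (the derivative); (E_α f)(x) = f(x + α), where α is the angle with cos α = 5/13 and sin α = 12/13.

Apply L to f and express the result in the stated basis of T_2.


D f = -8cos x - 6cos 2x - 4sin 2x
E_alpha D f = -(40/13)cos x + (96/13)sin x + (18/13)cos 2x + (92/13)sin 2x

the result is g(x) = -(40/13)cos x + (96/13)sin x + (18/13)cos 2x + (92/13)sin 2x


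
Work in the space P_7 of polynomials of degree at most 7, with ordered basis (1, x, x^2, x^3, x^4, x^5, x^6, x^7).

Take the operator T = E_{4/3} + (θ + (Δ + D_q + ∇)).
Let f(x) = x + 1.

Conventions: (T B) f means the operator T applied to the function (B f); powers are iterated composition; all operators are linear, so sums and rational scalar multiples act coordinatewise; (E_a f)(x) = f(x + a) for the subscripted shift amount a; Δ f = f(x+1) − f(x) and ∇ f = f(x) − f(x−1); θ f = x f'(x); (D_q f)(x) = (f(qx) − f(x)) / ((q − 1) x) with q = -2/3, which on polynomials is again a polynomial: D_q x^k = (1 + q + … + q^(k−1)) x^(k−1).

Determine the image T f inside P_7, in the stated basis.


the result is g(x) = 2x + 16/3

E_{4/3} f = x + 7/3
θ f = x
Δ f = 1
D_q f = 1
∇ f = 1
(Δ + D_q + ∇) f = 3
(θ + (Δ + D_q + ∇)) f = x + 3
(E_{4/3} + (θ + (Δ + D_q + ∇))) f = 2x + 16/3


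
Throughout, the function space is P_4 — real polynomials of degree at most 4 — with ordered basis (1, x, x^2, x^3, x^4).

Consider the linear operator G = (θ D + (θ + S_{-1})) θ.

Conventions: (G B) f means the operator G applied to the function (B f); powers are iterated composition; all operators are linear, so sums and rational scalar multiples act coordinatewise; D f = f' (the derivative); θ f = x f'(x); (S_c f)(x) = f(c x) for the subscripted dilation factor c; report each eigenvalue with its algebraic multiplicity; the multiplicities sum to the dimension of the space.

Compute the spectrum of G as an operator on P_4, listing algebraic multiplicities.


image of 1: 0
image of x: 0
image of x^2: 6x^2 + 4x
image of x^3: 6x^3 + 18x^2
image of x^4: 20x^4 + 48x^3
the matrix is upper triangular; its diagonal is (0, 0, 6, 6, 20)
for a triangular matrix the eigenvalues are the diagonal entries, with algebraic multiplicity their repetition count

λ = 0 (multiplicity 2), λ = 6 (multiplicity 2), λ = 20 (multiplicity 1)


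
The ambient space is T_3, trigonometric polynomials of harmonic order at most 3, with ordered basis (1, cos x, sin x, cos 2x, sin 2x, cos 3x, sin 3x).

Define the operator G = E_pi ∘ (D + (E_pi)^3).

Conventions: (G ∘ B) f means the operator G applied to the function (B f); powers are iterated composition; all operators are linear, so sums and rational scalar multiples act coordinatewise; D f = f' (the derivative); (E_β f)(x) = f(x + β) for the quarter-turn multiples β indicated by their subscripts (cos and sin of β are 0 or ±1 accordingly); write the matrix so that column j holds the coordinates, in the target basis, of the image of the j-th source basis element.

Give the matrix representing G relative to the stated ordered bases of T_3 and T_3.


the matrix is [[1, 0, 0, 0, 0, 0, 0]; [0, 1, -1, 0, 0, 0, 0]; [0, 1, 1, 0, 0, 0, 0]; [0, 0, 0, 1, 2, 0, 0]; [0, 0, 0, -2, 1, 0, 0]; [0, 0, 0, 0, 0, 1, -3]; [0, 0, 0, 0, 0, 3, 1]] (rows listed top to bottom)

image of 1: 1
image of cos x: cos x + sin x
image of sin x: -cos x + sin x
image of cos 2x: cos 2x - 2sin 2x
image of sin 2x: 2cos 2x + sin 2x
image of cos 3x: cos 3x + 3sin 3x
image of sin 3x: -3cos 3x + sin 3x
each image's coordinates form column j of the matrix


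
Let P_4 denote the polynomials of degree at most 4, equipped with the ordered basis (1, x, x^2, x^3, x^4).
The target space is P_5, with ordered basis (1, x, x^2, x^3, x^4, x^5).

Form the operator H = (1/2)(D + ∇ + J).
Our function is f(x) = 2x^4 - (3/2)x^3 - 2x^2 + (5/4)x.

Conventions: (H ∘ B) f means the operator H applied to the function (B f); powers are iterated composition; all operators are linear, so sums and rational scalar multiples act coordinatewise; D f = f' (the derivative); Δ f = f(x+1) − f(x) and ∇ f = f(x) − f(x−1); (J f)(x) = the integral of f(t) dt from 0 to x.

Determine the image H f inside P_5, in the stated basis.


the image equals g(x) = (1/5)x^5 - (3/16)x^4 + (23/3)x^3 - (163/16)x^2 + (9/4)x + 1/2

D f = 8x^3 - (9/2)x^2 - 4x + 5/4
∇ f = 8x^3 - (33/2)x^2 + (17/2)x - 1/4
J f = (2/5)x^5 - (3/8)x^4 - (2/3)x^3 + (5/8)x^2
(D + ∇ + J) f = (2/5)x^5 - (3/8)x^4 + (46/3)x^3 - (163/8)x^2 + (9/2)x + 1
((1/2)(D + ∇ + J)) f = (1/5)x^5 - (3/16)x^4 + (23/3)x^3 - (163/16)x^2 + (9/4)x + 1/2


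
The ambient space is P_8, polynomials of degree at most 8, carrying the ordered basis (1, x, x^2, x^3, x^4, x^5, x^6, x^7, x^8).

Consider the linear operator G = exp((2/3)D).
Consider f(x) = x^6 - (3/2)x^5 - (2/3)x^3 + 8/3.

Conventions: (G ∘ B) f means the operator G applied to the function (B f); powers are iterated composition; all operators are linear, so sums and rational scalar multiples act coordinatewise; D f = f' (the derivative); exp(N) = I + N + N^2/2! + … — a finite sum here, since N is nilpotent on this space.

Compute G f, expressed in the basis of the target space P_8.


g(x) = x^6 + (5/2)x^5 + (5/3)x^4 - (38/27)x^3 - (76/27)x^2 - (128/81)x + 1720/729

order-1 term: 4x^5 - 5x^4 - (4/3)x^2
order-2 term: (20/3)x^4 - (20/3)x^3 - (8/9)x
order-3 term: (160/27)x^3 - (40/9)x^2 - 16/81
order-4 term: (80/27)x^2 - (40/27)x
order-5 term: (64/81)x - 16/81
order-6 term: 64/729
the series for exp((2/3)D) f terminates at order 6
exp((2/3)D) f = x^6 + (5/2)x^5 + (5/3)x^4 - (38/27)x^3 - (76/27)x^2 - (128/81)x + 1720/729


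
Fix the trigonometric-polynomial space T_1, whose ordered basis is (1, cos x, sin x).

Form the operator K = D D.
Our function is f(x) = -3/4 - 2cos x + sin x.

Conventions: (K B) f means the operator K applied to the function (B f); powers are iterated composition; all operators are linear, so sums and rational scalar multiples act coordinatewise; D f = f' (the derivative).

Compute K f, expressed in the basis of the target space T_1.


the image equals g(x) = 2cos x - sin x

D f = cos x + 2sin x
D D f = 2cos x - sin x


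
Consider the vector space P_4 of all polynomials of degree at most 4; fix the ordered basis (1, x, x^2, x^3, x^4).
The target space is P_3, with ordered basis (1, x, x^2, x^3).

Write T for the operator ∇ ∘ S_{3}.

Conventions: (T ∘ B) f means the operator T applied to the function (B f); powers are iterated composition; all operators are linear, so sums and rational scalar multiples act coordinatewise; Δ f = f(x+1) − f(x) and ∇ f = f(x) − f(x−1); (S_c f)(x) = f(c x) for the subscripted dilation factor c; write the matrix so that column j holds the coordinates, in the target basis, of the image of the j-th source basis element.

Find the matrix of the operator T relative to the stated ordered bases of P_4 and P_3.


the matrix is [[0, 3, -9, 27, -81]; [0, 0, 18, -81, 324]; [0, 0, 0, 81, -486]; [0, 0, 0, 0, 324]] (rows listed top to bottom)

image of 1: 0
image of x: 3
image of x^2: 18x - 9
image of x^3: 81x^2 - 81x + 27
image of x^4: 324x^3 - 486x^2 + 324x - 81
each image's coordinates form column j of the matrix


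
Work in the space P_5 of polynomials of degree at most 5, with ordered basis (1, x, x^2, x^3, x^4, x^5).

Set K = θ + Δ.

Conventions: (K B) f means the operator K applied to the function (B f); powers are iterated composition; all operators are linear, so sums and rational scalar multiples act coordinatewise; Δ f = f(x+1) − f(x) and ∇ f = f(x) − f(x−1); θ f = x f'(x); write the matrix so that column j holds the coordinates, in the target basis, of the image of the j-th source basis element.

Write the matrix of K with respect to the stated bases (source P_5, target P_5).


the matrix is [[0, 1, 1, 1, 1, 1]; [0, 1, 2, 3, 4, 5]; [0, 0, 2, 3, 6, 10]; [0, 0, 0, 3, 4, 10]; [0, 0, 0, 0, 4, 5]; [0, 0, 0, 0, 0, 5]] (rows listed top to bottom)

image of 1: 0
image of x: x + 1
image of x^2: 2x^2 + 2x + 1
image of x^3: 3x^3 + 3x^2 + 3x + 1
image of x^4: 4x^4 + 4x^3 + 6x^2 + 4x + 1
image of x^5: 5x^5 + 5x^4 + 10x^3 + 10x^2 + 5x + 1
each image's coordinates form column j of the matrix


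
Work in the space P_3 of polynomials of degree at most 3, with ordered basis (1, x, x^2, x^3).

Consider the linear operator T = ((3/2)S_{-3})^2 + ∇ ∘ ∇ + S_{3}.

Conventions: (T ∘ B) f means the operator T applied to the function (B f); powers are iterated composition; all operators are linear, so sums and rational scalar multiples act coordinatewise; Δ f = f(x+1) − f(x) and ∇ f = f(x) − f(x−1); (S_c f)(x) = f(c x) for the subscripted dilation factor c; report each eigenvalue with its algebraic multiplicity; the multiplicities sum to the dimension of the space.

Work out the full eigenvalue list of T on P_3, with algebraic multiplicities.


λ = 13/4 (multiplicity 1), λ = 93/4 (multiplicity 1), λ = 765/4 (multiplicity 1), λ = 6669/4 (multiplicity 1)

image of 1: 13/4
image of x: (93/4)x
image of x^2: (765/4)x^2 + 2
image of x^3: (6669/4)x^3 + 6x - 6
the matrix is upper triangular; its diagonal is (13/4, 93/4, 765/4, 6669/4)
for a triangular matrix the eigenvalues are the diagonal entries, with algebraic multiplicity their repetition count


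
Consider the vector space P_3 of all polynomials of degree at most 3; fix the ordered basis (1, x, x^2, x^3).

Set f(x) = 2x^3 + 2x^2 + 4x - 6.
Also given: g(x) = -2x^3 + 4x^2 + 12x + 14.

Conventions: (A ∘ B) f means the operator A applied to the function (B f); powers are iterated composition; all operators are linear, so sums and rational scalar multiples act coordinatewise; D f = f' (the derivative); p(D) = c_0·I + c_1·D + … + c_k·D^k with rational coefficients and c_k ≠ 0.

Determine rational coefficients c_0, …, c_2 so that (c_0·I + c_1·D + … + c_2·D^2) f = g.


p(D) = -I + D + D^2, i.e. c_0 = -1, c_1 = 1, c_2 = 1

D^0 f = 2x^3 + 2x^2 + 4x - 6
D^1 f = 6x^2 + 4x + 4
D^2 f = 12x + 4
matching coefficients of g against c_0 f + c_1 Df + … from the top degree down determines the c_i
solution: c_0 = -1, c_1 = 1, c_2 = 1


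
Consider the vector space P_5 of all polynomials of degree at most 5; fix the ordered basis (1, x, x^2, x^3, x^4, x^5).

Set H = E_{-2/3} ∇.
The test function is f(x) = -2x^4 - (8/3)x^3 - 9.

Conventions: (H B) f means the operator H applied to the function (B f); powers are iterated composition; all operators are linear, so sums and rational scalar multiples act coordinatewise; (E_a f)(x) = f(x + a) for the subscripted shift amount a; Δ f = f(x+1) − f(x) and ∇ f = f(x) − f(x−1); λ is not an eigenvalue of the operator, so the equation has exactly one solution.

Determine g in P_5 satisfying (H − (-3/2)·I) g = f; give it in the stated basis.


write g with unknown coordinates in the stated basis and equate coefficients in (H − (-3/2)·I) g = f
solving from the highest basis element down gives g = -(4/3)x^4 + (16/9)x^3 - 16x^2 + (1216/27)x - 17674/243
check: H g = -(16/3)x^3 + 24x^2 - (608/9)x + 8108/81
so H g − (-3/2)·g = -2x^4 - (8/3)x^3 - 9 = f ✓

g(x) = -(4/3)x^4 + (16/9)x^3 - 16x^2 + (1216/27)x - 17674/243


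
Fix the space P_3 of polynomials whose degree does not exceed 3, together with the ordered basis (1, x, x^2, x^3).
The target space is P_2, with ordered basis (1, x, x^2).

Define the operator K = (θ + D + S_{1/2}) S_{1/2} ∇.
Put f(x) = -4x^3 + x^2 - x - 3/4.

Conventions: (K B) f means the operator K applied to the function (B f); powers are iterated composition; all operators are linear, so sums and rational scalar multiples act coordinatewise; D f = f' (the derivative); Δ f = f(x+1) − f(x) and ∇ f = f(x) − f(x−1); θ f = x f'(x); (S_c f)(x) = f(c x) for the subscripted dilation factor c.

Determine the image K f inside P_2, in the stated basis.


g(x) = -(27/4)x^2 + (9/2)x + 1

∇ f = -12x^2 + 14x - 6
S_{1/2} ∇ f = -3x^2 + 7x - 6
θ (S_{1/2} ∇) f = -6x^2 + 7x
D (S_{1/2} ∇) f = -6x + 7
S_{1/2} (S_{1/2} ∇) f = -(3/4)x^2 + (7/2)x - 6
(θ + D + S_{1/2}) (S_{1/2} ∇) f = -(27/4)x^2 + (9/2)x + 1


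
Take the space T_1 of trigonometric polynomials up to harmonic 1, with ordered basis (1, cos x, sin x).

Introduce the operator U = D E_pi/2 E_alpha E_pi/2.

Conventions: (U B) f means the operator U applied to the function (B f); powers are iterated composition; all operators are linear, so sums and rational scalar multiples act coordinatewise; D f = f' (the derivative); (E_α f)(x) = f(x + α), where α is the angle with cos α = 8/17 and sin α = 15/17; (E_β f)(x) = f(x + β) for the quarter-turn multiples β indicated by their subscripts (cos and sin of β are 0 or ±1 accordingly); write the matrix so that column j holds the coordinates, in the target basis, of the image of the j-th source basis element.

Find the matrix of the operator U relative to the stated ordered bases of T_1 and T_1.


image of 1: 0
image of cos x: (15/17)cos x + (8/17)sin x
image of sin x: -(8/17)cos x + (15/17)sin x
each image's coordinates form column j of the matrix

the matrix is [[0, 0, 0]; [0, 15/17, -8/17]; [0, 8/17, 15/17]] (rows listed top to bottom)


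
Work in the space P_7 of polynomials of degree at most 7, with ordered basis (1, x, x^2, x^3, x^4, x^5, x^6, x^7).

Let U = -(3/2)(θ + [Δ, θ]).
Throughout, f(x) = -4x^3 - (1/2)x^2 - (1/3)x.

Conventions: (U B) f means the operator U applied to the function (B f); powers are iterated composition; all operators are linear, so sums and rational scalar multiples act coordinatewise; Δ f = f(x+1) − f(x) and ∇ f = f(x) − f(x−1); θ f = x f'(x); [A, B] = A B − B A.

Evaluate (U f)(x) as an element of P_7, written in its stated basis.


θ f = -12x^3 - x^2 - (1/3)x
θ f = -12x^3 - x^2 - (1/3)x
Δ θ f = -36x^2 - 38x - 40/3
Δ f = -12x^2 - 13x - 29/6
θ Δ f = -24x^2 - 13x
[Δ, θ] f = -12x^2 - 25x - 40/3
(θ + [Δ, θ]) f = -12x^3 - 13x^2 - (76/3)x - 40/3
(-(3/2)(θ + [Δ, θ])) f = 18x^3 + (39/2)x^2 + 38x + 20

the image equals g(x) = 18x^3 + (39/2)x^2 + 38x + 20


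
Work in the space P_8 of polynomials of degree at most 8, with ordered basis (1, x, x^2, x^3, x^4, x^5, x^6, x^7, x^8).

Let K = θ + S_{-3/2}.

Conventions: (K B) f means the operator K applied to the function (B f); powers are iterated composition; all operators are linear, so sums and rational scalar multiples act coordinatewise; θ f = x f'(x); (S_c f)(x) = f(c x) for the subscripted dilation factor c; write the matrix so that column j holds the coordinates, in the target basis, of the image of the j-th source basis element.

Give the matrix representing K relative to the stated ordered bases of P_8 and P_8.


image of 1: 1
image of x: -(1/2)x
image of x^2: (17/4)x^2
image of x^3: -(3/8)x^3
image of x^4: (145/16)x^4
image of x^5: -(83/32)x^5
image of x^6: (1113/64)x^6
image of x^7: -(1291/128)x^7
image of x^8: (8609/256)x^8
each image's coordinates form column j of the matrix

the matrix is [[1, 0, 0, 0, 0, 0, 0, 0, 0]; [0, -1/2, 0, 0, 0, 0, 0, 0, 0]; [0, 0, 17/4, 0, 0, 0, 0, 0, 0]; [0, 0, 0, -3/8, 0, 0, 0, 0, 0]; [0, 0, 0, 0, 145/16, 0, 0, 0, 0]; [0, 0, 0, 0, 0, -83/32, 0, 0, 0]; [0, 0, 0, 0, 0, 0, 1113/64, 0, 0]; [0, 0, 0, 0, 0, 0, 0, -1291/128, 0]; [0, 0, 0, 0, 0, 0, 0, 0, 8609/256]] (rows listed top to bottom)


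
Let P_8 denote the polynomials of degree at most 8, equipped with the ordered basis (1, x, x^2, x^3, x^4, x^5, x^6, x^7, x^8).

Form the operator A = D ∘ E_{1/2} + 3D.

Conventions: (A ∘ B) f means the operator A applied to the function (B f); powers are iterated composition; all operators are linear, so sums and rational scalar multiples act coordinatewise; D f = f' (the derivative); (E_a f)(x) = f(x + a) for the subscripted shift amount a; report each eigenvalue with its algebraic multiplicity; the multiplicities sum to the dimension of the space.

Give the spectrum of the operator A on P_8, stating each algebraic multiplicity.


image of 1: 0
image of x: 4
image of x^2: 8x + 1
image of x^3: 12x^2 + 3x + 3/4
image of x^4: 16x^3 + 6x^2 + 3x + 1/2
image of x^5: 20x^4 + 10x^3 + (15/2)x^2 + (5/2)x + 5/16
image of x^6: 24x^5 + 15x^4 + 15x^3 + (15/2)x^2 + (15/8)x + 3/16
image of x^7: 28x^6 + 21x^5 + (105/4)x^4 + (35/2)x^3 + (105/16)x^2 + (21/16)x + 7/64
image of x^8: 32x^7 + 28x^6 + 42x^5 + 35x^4 + (35/2)x^3 + (21/4)x^2 + (7/8)x + 1/16
the matrix is upper triangular; its diagonal is (0, 0, 0, 0, 0, 0, 0, 0, 0)
for a triangular matrix the eigenvalues are the diagonal entries, with algebraic multiplicity their repetition count

λ = 0 (multiplicity 9)


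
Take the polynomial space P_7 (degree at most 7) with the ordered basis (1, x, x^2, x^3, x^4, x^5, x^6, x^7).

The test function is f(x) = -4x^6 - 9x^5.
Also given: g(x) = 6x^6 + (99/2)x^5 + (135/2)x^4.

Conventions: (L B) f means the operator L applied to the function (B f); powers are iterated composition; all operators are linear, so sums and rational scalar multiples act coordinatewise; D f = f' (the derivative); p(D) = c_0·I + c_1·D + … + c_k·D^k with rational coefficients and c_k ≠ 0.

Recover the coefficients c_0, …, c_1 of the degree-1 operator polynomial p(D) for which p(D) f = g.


p(D) = -(3/2)·I − (3/2)·D, i.e. c_0 = -3/2, c_1 = -3/2

D^0 f = -4x^6 - 9x^5
D^1 f = -24x^5 - 45x^4
matching coefficients of g against c_0 f + c_1 Df + … from the top degree down determines the c_i
solution: c_0 = -3/2, c_1 = -3/2


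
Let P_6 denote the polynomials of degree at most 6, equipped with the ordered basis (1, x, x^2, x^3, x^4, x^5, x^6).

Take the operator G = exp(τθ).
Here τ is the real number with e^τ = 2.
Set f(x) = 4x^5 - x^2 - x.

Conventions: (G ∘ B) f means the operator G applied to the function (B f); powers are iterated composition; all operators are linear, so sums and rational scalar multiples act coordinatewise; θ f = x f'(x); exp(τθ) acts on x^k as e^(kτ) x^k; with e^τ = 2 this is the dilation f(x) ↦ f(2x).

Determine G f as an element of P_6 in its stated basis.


the result is g(x) = 128x^5 - 4x^2 - 2x

exp(τθ) x^k = e^(kτ) x^k; with e^τ = 2 this sends x^k to 2^k x^k
x ↦ 2 x
x^2 ↦ 4 x^2
x^5 ↦ 32 x^5
applying this coordinatewise to f: exp(τθ) f = 128x^5 - 4x^2 - 2x
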